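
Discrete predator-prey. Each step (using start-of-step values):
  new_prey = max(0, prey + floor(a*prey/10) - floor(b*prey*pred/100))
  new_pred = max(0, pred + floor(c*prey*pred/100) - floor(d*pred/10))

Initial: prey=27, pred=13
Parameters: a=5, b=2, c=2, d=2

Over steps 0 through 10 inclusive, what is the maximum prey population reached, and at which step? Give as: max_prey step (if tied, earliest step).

Step 1: prey: 27+13-7=33; pred: 13+7-2=18
Step 2: prey: 33+16-11=38; pred: 18+11-3=26
Step 3: prey: 38+19-19=38; pred: 26+19-5=40
Step 4: prey: 38+19-30=27; pred: 40+30-8=62
Step 5: prey: 27+13-33=7; pred: 62+33-12=83
Step 6: prey: 7+3-11=0; pred: 83+11-16=78
Step 7: prey: 0+0-0=0; pred: 78+0-15=63
Step 8: prey: 0+0-0=0; pred: 63+0-12=51
Step 9: prey: 0+0-0=0; pred: 51+0-10=41
Step 10: prey: 0+0-0=0; pred: 41+0-8=33
Max prey = 38 at step 2

Answer: 38 2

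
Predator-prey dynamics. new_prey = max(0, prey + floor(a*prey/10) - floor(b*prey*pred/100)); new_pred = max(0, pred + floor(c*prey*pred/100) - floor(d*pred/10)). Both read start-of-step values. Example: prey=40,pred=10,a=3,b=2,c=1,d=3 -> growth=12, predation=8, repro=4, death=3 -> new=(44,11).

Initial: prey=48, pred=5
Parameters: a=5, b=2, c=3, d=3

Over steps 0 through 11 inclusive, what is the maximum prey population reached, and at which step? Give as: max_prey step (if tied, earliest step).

Answer: 88 2

Derivation:
Step 1: prey: 48+24-4=68; pred: 5+7-1=11
Step 2: prey: 68+34-14=88; pred: 11+22-3=30
Step 3: prey: 88+44-52=80; pred: 30+79-9=100
Step 4: prey: 80+40-160=0; pred: 100+240-30=310
Step 5: prey: 0+0-0=0; pred: 310+0-93=217
Step 6: prey: 0+0-0=0; pred: 217+0-65=152
Step 7: prey: 0+0-0=0; pred: 152+0-45=107
Step 8: prey: 0+0-0=0; pred: 107+0-32=75
Step 9: prey: 0+0-0=0; pred: 75+0-22=53
Step 10: prey: 0+0-0=0; pred: 53+0-15=38
Step 11: prey: 0+0-0=0; pred: 38+0-11=27
Max prey = 88 at step 2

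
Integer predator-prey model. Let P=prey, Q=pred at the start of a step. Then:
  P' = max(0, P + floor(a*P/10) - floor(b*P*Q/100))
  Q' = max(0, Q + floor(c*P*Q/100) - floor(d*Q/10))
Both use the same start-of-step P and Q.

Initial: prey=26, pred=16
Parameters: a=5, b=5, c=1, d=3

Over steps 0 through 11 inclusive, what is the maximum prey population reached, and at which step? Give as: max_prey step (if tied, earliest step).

Answer: 42 11

Derivation:
Step 1: prey: 26+13-20=19; pred: 16+4-4=16
Step 2: prey: 19+9-15=13; pred: 16+3-4=15
Step 3: prey: 13+6-9=10; pred: 15+1-4=12
Step 4: prey: 10+5-6=9; pred: 12+1-3=10
Step 5: prey: 9+4-4=9; pred: 10+0-3=7
Step 6: prey: 9+4-3=10; pred: 7+0-2=5
Step 7: prey: 10+5-2=13; pred: 5+0-1=4
Step 8: prey: 13+6-2=17; pred: 4+0-1=3
Step 9: prey: 17+8-2=23; pred: 3+0-0=3
Step 10: prey: 23+11-3=31; pred: 3+0-0=3
Step 11: prey: 31+15-4=42; pred: 3+0-0=3
Max prey = 42 at step 11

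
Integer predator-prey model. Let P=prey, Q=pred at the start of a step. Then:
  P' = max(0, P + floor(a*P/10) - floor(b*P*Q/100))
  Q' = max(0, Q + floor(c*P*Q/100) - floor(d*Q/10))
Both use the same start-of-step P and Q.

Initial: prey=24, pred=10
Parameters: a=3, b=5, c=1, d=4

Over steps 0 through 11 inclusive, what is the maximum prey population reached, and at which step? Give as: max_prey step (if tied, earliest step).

Answer: 61 11

Derivation:
Step 1: prey: 24+7-12=19; pred: 10+2-4=8
Step 2: prey: 19+5-7=17; pred: 8+1-3=6
Step 3: prey: 17+5-5=17; pred: 6+1-2=5
Step 4: prey: 17+5-4=18; pred: 5+0-2=3
Step 5: prey: 18+5-2=21; pred: 3+0-1=2
Step 6: prey: 21+6-2=25; pred: 2+0-0=2
Step 7: prey: 25+7-2=30; pred: 2+0-0=2
Step 8: prey: 30+9-3=36; pred: 2+0-0=2
Step 9: prey: 36+10-3=43; pred: 2+0-0=2
Step 10: prey: 43+12-4=51; pred: 2+0-0=2
Step 11: prey: 51+15-5=61; pred: 2+1-0=3
Max prey = 61 at step 11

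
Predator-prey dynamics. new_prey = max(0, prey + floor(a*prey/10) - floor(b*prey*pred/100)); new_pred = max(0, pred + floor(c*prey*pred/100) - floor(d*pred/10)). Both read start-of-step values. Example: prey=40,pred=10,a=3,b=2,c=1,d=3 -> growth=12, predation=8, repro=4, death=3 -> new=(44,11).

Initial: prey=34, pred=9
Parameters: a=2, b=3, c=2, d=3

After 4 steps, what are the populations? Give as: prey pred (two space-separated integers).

Step 1: prey: 34+6-9=31; pred: 9+6-2=13
Step 2: prey: 31+6-12=25; pred: 13+8-3=18
Step 3: prey: 25+5-13=17; pred: 18+9-5=22
Step 4: prey: 17+3-11=9; pred: 22+7-6=23

Answer: 9 23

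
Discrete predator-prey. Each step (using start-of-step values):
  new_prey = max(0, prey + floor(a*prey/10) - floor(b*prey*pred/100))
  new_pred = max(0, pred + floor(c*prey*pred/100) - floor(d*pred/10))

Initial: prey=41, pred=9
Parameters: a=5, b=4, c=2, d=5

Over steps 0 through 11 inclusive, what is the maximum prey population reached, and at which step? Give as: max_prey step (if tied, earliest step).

Step 1: prey: 41+20-14=47; pred: 9+7-4=12
Step 2: prey: 47+23-22=48; pred: 12+11-6=17
Step 3: prey: 48+24-32=40; pred: 17+16-8=25
Step 4: prey: 40+20-40=20; pred: 25+20-12=33
Step 5: prey: 20+10-26=4; pred: 33+13-16=30
Step 6: prey: 4+2-4=2; pred: 30+2-15=17
Step 7: prey: 2+1-1=2; pred: 17+0-8=9
Step 8: prey: 2+1-0=3; pred: 9+0-4=5
Step 9: prey: 3+1-0=4; pred: 5+0-2=3
Step 10: prey: 4+2-0=6; pred: 3+0-1=2
Step 11: prey: 6+3-0=9; pred: 2+0-1=1
Max prey = 48 at step 2

Answer: 48 2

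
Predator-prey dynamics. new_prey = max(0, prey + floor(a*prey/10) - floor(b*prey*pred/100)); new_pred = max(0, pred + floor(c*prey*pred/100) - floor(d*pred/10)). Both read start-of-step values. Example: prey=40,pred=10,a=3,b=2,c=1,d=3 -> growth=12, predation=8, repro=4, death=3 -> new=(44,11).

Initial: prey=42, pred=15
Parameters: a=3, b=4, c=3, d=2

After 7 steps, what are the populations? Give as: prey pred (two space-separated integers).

Step 1: prey: 42+12-25=29; pred: 15+18-3=30
Step 2: prey: 29+8-34=3; pred: 30+26-6=50
Step 3: prey: 3+0-6=0; pred: 50+4-10=44
Step 4: prey: 0+0-0=0; pred: 44+0-8=36
Step 5: prey: 0+0-0=0; pred: 36+0-7=29
Step 6: prey: 0+0-0=0; pred: 29+0-5=24
Step 7: prey: 0+0-0=0; pred: 24+0-4=20

Answer: 0 20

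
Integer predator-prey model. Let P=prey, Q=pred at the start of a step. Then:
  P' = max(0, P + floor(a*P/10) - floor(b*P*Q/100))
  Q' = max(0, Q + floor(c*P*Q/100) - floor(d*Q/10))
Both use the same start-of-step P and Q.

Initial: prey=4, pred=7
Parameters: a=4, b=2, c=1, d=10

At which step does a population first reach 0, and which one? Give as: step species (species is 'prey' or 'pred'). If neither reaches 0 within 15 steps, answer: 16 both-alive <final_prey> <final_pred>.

Step 1: prey: 4+1-0=5; pred: 7+0-7=0
First extinction: pred at step 1

Answer: 1 pred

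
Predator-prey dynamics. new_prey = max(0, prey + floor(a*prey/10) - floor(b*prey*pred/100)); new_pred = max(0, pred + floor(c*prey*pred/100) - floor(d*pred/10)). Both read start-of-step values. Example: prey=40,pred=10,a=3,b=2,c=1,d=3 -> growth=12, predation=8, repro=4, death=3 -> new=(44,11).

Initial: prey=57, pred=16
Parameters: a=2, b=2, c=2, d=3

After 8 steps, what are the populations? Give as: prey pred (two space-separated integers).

Step 1: prey: 57+11-18=50; pred: 16+18-4=30
Step 2: prey: 50+10-30=30; pred: 30+30-9=51
Step 3: prey: 30+6-30=6; pred: 51+30-15=66
Step 4: prey: 6+1-7=0; pred: 66+7-19=54
Step 5: prey: 0+0-0=0; pred: 54+0-16=38
Step 6: prey: 0+0-0=0; pred: 38+0-11=27
Step 7: prey: 0+0-0=0; pred: 27+0-8=19
Step 8: prey: 0+0-0=0; pred: 19+0-5=14

Answer: 0 14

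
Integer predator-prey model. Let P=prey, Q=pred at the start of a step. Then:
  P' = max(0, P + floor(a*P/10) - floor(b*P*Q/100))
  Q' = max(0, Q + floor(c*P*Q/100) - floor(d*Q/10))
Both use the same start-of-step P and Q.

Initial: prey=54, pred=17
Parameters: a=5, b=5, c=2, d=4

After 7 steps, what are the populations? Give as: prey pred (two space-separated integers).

Step 1: prey: 54+27-45=36; pred: 17+18-6=29
Step 2: prey: 36+18-52=2; pred: 29+20-11=38
Step 3: prey: 2+1-3=0; pred: 38+1-15=24
Step 4: prey: 0+0-0=0; pred: 24+0-9=15
Step 5: prey: 0+0-0=0; pred: 15+0-6=9
Step 6: prey: 0+0-0=0; pred: 9+0-3=6
Step 7: prey: 0+0-0=0; pred: 6+0-2=4

Answer: 0 4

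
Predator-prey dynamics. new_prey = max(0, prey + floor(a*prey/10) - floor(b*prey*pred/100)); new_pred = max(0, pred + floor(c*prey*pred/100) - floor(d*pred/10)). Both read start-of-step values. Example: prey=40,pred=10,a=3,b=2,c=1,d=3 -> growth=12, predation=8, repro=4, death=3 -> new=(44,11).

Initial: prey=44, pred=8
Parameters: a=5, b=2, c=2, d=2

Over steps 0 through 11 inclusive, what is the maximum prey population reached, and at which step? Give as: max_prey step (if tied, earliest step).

Answer: 72 2

Derivation:
Step 1: prey: 44+22-7=59; pred: 8+7-1=14
Step 2: prey: 59+29-16=72; pred: 14+16-2=28
Step 3: prey: 72+36-40=68; pred: 28+40-5=63
Step 4: prey: 68+34-85=17; pred: 63+85-12=136
Step 5: prey: 17+8-46=0; pred: 136+46-27=155
Step 6: prey: 0+0-0=0; pred: 155+0-31=124
Step 7: prey: 0+0-0=0; pred: 124+0-24=100
Step 8: prey: 0+0-0=0; pred: 100+0-20=80
Step 9: prey: 0+0-0=0; pred: 80+0-16=64
Step 10: prey: 0+0-0=0; pred: 64+0-12=52
Step 11: prey: 0+0-0=0; pred: 52+0-10=42
Max prey = 72 at step 2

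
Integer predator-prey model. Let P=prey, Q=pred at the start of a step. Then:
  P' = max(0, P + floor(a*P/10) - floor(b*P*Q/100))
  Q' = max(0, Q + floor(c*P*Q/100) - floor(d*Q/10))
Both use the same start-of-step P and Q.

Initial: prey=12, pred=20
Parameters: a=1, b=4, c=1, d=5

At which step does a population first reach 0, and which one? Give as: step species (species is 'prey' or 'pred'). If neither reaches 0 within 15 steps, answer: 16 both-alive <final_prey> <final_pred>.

Answer: 16 both-alive 3 1

Derivation:
Step 1: prey: 12+1-9=4; pred: 20+2-10=12
Step 2: prey: 4+0-1=3; pred: 12+0-6=6
Step 3: prey: 3+0-0=3; pred: 6+0-3=3
Step 4: prey: 3+0-0=3; pred: 3+0-1=2
Step 5: prey: 3+0-0=3; pred: 2+0-1=1
Step 6: prey: 3+0-0=3; pred: 1+0-0=1
Steps 7-15: state stable at prey=3, pred=1 (no change)
No extinction within 15 steps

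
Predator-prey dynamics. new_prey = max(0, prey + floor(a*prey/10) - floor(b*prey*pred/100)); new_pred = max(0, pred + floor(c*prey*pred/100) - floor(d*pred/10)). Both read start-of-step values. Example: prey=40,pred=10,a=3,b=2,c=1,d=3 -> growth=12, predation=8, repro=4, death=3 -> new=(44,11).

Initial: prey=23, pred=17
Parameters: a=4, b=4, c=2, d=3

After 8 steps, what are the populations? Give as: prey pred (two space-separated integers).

Step 1: prey: 23+9-15=17; pred: 17+7-5=19
Step 2: prey: 17+6-12=11; pred: 19+6-5=20
Step 3: prey: 11+4-8=7; pred: 20+4-6=18
Step 4: prey: 7+2-5=4; pred: 18+2-5=15
Step 5: prey: 4+1-2=3; pred: 15+1-4=12
Step 6: prey: 3+1-1=3; pred: 12+0-3=9
Step 7: prey: 3+1-1=3; pred: 9+0-2=7
Step 8: prey: 3+1-0=4; pred: 7+0-2=5

Answer: 4 5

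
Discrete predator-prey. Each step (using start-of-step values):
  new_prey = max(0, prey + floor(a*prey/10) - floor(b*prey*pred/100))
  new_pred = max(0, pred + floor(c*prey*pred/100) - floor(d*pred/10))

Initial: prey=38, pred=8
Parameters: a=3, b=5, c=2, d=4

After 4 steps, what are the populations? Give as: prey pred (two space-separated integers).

Answer: 7 14

Derivation:
Step 1: prey: 38+11-15=34; pred: 8+6-3=11
Step 2: prey: 34+10-18=26; pred: 11+7-4=14
Step 3: prey: 26+7-18=15; pred: 14+7-5=16
Step 4: prey: 15+4-12=7; pred: 16+4-6=14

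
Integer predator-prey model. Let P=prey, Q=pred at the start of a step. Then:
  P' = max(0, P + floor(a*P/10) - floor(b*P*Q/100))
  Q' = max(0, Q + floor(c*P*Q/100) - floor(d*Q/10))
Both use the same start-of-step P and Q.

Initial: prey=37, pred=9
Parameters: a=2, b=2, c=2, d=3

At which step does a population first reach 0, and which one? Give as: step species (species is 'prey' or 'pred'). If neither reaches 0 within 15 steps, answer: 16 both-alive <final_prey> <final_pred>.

Answer: 16 both-alive 2 3

Derivation:
Step 1: prey: 37+7-6=38; pred: 9+6-2=13
Step 2: prey: 38+7-9=36; pred: 13+9-3=19
Step 3: prey: 36+7-13=30; pred: 19+13-5=27
Step 4: prey: 30+6-16=20; pred: 27+16-8=35
Step 5: prey: 20+4-14=10; pred: 35+14-10=39
Step 6: prey: 10+2-7=5; pred: 39+7-11=35
Step 7: prey: 5+1-3=3; pred: 35+3-10=28
Step 8: prey: 3+0-1=2; pred: 28+1-8=21
Step 9: prey: 2+0-0=2; pred: 21+0-6=15
Step 10: prey: 2+0-0=2; pred: 15+0-4=11
Step 11: prey: 2+0-0=2; pred: 11+0-3=8
Step 12: prey: 2+0-0=2; pred: 8+0-2=6
Step 13: prey: 2+0-0=2; pred: 6+0-1=5
Step 14: prey: 2+0-0=2; pred: 5+0-1=4
Step 15: prey: 2+0-0=2; pred: 4+0-1=3
No extinction within 15 steps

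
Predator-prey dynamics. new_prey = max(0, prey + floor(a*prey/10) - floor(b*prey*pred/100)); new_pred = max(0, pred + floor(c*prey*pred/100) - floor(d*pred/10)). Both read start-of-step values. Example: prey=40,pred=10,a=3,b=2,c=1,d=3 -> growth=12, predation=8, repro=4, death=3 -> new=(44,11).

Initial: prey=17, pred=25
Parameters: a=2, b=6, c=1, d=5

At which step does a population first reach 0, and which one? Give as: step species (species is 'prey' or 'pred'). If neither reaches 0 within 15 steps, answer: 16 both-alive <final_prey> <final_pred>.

Answer: 1 prey

Derivation:
Step 1: prey: 17+3-25=0; pred: 25+4-12=17
First extinction: prey at step 1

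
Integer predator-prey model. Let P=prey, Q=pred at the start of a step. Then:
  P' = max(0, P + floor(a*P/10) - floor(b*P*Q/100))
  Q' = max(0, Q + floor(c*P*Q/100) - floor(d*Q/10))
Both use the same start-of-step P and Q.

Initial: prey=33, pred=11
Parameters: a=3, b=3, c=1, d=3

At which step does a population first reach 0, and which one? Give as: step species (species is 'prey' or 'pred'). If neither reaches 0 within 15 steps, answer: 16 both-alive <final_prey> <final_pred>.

Step 1: prey: 33+9-10=32; pred: 11+3-3=11
Step 2: prey: 32+9-10=31; pred: 11+3-3=11
Step 3: prey: 31+9-10=30; pred: 11+3-3=11
Step 4: prey: 30+9-9=30; pred: 11+3-3=11
Steps 5-15: state stable at prey=30, pred=11 (no change)
No extinction within 15 steps

Answer: 16 both-alive 30 11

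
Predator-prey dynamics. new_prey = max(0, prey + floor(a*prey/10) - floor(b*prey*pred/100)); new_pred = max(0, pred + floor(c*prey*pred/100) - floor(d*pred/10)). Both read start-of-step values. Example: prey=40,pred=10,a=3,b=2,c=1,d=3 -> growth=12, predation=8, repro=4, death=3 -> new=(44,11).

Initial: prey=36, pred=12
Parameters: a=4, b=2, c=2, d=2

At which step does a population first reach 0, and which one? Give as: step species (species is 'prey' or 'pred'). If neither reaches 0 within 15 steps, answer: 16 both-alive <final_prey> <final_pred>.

Step 1: prey: 36+14-8=42; pred: 12+8-2=18
Step 2: prey: 42+16-15=43; pred: 18+15-3=30
Step 3: prey: 43+17-25=35; pred: 30+25-6=49
Step 4: prey: 35+14-34=15; pred: 49+34-9=74
Step 5: prey: 15+6-22=0; pred: 74+22-14=82
First extinction: prey at step 5

Answer: 5 prey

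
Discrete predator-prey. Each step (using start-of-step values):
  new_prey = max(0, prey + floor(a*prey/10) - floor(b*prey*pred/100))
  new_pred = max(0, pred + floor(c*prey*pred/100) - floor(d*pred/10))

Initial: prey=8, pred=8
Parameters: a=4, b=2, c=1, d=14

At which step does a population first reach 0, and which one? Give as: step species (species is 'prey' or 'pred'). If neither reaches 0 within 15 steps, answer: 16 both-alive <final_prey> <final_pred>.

Answer: 1 pred

Derivation:
Step 1: prey: 8+3-1=10; pred: 8+0-11=0
First extinction: pred at step 1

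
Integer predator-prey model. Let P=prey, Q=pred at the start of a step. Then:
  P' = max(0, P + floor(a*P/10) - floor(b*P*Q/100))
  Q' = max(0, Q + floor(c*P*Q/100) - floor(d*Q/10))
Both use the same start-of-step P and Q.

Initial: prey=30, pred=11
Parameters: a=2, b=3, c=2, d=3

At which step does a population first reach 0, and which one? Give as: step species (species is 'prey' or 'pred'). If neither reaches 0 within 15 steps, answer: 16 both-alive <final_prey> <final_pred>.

Answer: 16 both-alive 3 3

Derivation:
Step 1: prey: 30+6-9=27; pred: 11+6-3=14
Step 2: prey: 27+5-11=21; pred: 14+7-4=17
Step 3: prey: 21+4-10=15; pred: 17+7-5=19
Step 4: prey: 15+3-8=10; pred: 19+5-5=19
Step 5: prey: 10+2-5=7; pred: 19+3-5=17
Step 6: prey: 7+1-3=5; pred: 17+2-5=14
Step 7: prey: 5+1-2=4; pred: 14+1-4=11
Step 8: prey: 4+0-1=3; pred: 11+0-3=8
Step 9: prey: 3+0-0=3; pred: 8+0-2=6
Step 10: prey: 3+0-0=3; pred: 6+0-1=5
Step 11: prey: 3+0-0=3; pred: 5+0-1=4
Step 12: prey: 3+0-0=3; pred: 4+0-1=3
Step 13: prey: 3+0-0=3; pred: 3+0-0=3
Steps 14-15: state stable at prey=3, pred=3 (no change)
No extinction within 15 steps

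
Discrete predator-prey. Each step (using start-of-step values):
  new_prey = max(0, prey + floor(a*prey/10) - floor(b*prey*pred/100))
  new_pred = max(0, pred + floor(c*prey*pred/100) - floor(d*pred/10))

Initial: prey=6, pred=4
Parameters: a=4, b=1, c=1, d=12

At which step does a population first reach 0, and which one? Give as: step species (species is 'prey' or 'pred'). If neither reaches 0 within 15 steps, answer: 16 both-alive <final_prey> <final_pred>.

Answer: 1 pred

Derivation:
Step 1: prey: 6+2-0=8; pred: 4+0-4=0
First extinction: pred at step 1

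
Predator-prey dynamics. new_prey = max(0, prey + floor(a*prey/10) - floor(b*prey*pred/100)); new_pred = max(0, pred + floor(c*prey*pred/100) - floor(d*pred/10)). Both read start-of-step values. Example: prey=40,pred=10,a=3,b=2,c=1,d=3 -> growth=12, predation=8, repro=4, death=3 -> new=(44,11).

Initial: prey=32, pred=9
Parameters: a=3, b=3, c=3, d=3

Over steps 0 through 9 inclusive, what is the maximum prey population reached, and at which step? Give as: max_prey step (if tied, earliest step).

Answer: 33 1

Derivation:
Step 1: prey: 32+9-8=33; pred: 9+8-2=15
Step 2: prey: 33+9-14=28; pred: 15+14-4=25
Step 3: prey: 28+8-21=15; pred: 25+21-7=39
Step 4: prey: 15+4-17=2; pred: 39+17-11=45
Step 5: prey: 2+0-2=0; pred: 45+2-13=34
Step 6: prey: 0+0-0=0; pred: 34+0-10=24
Step 7: prey: 0+0-0=0; pred: 24+0-7=17
Step 8: prey: 0+0-0=0; pred: 17+0-5=12
Step 9: prey: 0+0-0=0; pred: 12+0-3=9
Max prey = 33 at step 1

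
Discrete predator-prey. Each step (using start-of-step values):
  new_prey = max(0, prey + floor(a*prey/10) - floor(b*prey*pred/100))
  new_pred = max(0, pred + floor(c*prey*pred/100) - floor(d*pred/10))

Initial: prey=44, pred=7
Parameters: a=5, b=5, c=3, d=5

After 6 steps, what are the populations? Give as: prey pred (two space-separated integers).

Step 1: prey: 44+22-15=51; pred: 7+9-3=13
Step 2: prey: 51+25-33=43; pred: 13+19-6=26
Step 3: prey: 43+21-55=9; pred: 26+33-13=46
Step 4: prey: 9+4-20=0; pred: 46+12-23=35
Step 5: prey: 0+0-0=0; pred: 35+0-17=18
Step 6: prey: 0+0-0=0; pred: 18+0-9=9

Answer: 0 9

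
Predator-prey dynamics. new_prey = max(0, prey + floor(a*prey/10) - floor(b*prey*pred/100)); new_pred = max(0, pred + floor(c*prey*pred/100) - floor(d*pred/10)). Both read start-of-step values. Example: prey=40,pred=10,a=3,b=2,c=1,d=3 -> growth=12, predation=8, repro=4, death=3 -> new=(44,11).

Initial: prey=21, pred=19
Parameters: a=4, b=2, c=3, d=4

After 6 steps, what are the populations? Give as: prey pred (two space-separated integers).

Answer: 4 29

Derivation:
Step 1: prey: 21+8-7=22; pred: 19+11-7=23
Step 2: prey: 22+8-10=20; pred: 23+15-9=29
Step 3: prey: 20+8-11=17; pred: 29+17-11=35
Step 4: prey: 17+6-11=12; pred: 35+17-14=38
Step 5: prey: 12+4-9=7; pred: 38+13-15=36
Step 6: prey: 7+2-5=4; pred: 36+7-14=29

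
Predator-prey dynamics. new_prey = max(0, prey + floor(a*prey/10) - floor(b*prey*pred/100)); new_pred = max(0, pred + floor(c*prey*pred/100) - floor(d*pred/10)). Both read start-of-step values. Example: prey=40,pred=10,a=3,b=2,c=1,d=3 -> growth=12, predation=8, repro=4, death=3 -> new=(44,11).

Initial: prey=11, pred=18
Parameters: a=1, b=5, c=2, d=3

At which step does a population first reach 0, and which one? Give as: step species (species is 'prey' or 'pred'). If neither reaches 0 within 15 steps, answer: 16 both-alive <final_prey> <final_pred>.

Answer: 16 both-alive 1 3

Derivation:
Step 1: prey: 11+1-9=3; pred: 18+3-5=16
Step 2: prey: 3+0-2=1; pred: 16+0-4=12
Step 3: prey: 1+0-0=1; pred: 12+0-3=9
Step 4: prey: 1+0-0=1; pred: 9+0-2=7
Step 5: prey: 1+0-0=1; pred: 7+0-2=5
Step 6: prey: 1+0-0=1; pred: 5+0-1=4
Step 7: prey: 1+0-0=1; pred: 4+0-1=3
Step 8: prey: 1+0-0=1; pred: 3+0-0=3
Steps 9-15: state stable at prey=1, pred=3 (no change)
No extinction within 15 steps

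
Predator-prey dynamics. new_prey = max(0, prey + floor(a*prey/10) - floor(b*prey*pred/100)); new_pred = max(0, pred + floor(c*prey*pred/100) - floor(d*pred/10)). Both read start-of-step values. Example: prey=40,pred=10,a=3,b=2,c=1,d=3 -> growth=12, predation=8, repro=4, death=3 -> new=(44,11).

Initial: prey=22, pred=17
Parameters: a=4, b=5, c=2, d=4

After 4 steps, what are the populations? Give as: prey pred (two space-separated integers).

Step 1: prey: 22+8-18=12; pred: 17+7-6=18
Step 2: prey: 12+4-10=6; pred: 18+4-7=15
Step 3: prey: 6+2-4=4; pred: 15+1-6=10
Step 4: prey: 4+1-2=3; pred: 10+0-4=6

Answer: 3 6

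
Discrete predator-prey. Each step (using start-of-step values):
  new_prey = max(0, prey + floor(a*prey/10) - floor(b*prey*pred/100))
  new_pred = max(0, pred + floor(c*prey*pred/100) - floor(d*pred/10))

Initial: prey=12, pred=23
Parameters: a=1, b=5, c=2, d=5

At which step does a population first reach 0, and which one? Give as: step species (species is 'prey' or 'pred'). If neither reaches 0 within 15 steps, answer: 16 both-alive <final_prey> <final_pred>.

Step 1: prey: 12+1-13=0; pred: 23+5-11=17
First extinction: prey at step 1

Answer: 1 prey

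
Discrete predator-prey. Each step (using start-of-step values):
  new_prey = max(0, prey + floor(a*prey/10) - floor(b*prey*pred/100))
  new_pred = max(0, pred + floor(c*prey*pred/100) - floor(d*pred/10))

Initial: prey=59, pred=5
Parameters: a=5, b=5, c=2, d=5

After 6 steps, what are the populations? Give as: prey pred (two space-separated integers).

Answer: 0 14

Derivation:
Step 1: prey: 59+29-14=74; pred: 5+5-2=8
Step 2: prey: 74+37-29=82; pred: 8+11-4=15
Step 3: prey: 82+41-61=62; pred: 15+24-7=32
Step 4: prey: 62+31-99=0; pred: 32+39-16=55
Step 5: prey: 0+0-0=0; pred: 55+0-27=28
Step 6: prey: 0+0-0=0; pred: 28+0-14=14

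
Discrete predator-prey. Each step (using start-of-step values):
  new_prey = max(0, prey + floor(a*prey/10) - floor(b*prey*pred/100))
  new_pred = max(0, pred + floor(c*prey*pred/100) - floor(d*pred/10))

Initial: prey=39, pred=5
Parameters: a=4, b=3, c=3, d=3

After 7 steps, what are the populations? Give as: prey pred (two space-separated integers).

Step 1: prey: 39+15-5=49; pred: 5+5-1=9
Step 2: prey: 49+19-13=55; pred: 9+13-2=20
Step 3: prey: 55+22-33=44; pred: 20+33-6=47
Step 4: prey: 44+17-62=0; pred: 47+62-14=95
Step 5: prey: 0+0-0=0; pred: 95+0-28=67
Step 6: prey: 0+0-0=0; pred: 67+0-20=47
Step 7: prey: 0+0-0=0; pred: 47+0-14=33

Answer: 0 33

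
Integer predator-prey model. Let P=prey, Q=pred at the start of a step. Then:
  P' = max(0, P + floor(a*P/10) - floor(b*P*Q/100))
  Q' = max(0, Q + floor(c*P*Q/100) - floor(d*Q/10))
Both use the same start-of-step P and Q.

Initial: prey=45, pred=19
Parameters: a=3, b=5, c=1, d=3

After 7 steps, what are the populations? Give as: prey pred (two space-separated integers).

Step 1: prey: 45+13-42=16; pred: 19+8-5=22
Step 2: prey: 16+4-17=3; pred: 22+3-6=19
Step 3: prey: 3+0-2=1; pred: 19+0-5=14
Step 4: prey: 1+0-0=1; pred: 14+0-4=10
Step 5: prey: 1+0-0=1; pred: 10+0-3=7
Step 6: prey: 1+0-0=1; pred: 7+0-2=5
Step 7: prey: 1+0-0=1; pred: 5+0-1=4

Answer: 1 4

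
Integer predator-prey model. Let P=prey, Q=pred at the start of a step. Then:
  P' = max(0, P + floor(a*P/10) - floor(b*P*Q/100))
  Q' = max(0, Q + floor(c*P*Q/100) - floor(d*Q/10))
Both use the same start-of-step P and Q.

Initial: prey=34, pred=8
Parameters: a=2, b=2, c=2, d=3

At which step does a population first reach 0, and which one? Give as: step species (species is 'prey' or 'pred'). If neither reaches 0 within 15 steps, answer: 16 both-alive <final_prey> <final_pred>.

Step 1: prey: 34+6-5=35; pred: 8+5-2=11
Step 2: prey: 35+7-7=35; pred: 11+7-3=15
Step 3: prey: 35+7-10=32; pred: 15+10-4=21
Step 4: prey: 32+6-13=25; pred: 21+13-6=28
Step 5: prey: 25+5-14=16; pred: 28+14-8=34
Step 6: prey: 16+3-10=9; pred: 34+10-10=34
Step 7: prey: 9+1-6=4; pred: 34+6-10=30
Step 8: prey: 4+0-2=2; pred: 30+2-9=23
Step 9: prey: 2+0-0=2; pred: 23+0-6=17
Step 10: prey: 2+0-0=2; pred: 17+0-5=12
Step 11: prey: 2+0-0=2; pred: 12+0-3=9
Step 12: prey: 2+0-0=2; pred: 9+0-2=7
Step 13: prey: 2+0-0=2; pred: 7+0-2=5
Step 14: prey: 2+0-0=2; pred: 5+0-1=4
Step 15: prey: 2+0-0=2; pred: 4+0-1=3
No extinction within 15 steps

Answer: 16 both-alive 2 3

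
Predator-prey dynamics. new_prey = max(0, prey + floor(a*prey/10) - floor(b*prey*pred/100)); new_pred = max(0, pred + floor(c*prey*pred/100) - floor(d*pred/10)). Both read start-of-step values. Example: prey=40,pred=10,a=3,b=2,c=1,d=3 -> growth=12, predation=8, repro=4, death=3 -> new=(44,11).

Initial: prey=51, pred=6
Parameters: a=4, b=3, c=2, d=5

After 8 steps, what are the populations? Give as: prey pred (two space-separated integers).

Step 1: prey: 51+20-9=62; pred: 6+6-3=9
Step 2: prey: 62+24-16=70; pred: 9+11-4=16
Step 3: prey: 70+28-33=65; pred: 16+22-8=30
Step 4: prey: 65+26-58=33; pred: 30+39-15=54
Step 5: prey: 33+13-53=0; pred: 54+35-27=62
Step 6: prey: 0+0-0=0; pred: 62+0-31=31
Step 7: prey: 0+0-0=0; pred: 31+0-15=16
Step 8: prey: 0+0-0=0; pred: 16+0-8=8

Answer: 0 8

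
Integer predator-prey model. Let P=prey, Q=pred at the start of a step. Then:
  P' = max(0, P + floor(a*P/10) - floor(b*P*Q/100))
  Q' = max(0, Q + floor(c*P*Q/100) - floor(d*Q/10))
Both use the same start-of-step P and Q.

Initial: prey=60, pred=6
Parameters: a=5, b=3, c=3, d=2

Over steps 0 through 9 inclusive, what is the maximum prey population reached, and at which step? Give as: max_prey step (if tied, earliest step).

Answer: 84 2

Derivation:
Step 1: prey: 60+30-10=80; pred: 6+10-1=15
Step 2: prey: 80+40-36=84; pred: 15+36-3=48
Step 3: prey: 84+42-120=6; pred: 48+120-9=159
Step 4: prey: 6+3-28=0; pred: 159+28-31=156
Step 5: prey: 0+0-0=0; pred: 156+0-31=125
Step 6: prey: 0+0-0=0; pred: 125+0-25=100
Step 7: prey: 0+0-0=0; pred: 100+0-20=80
Step 8: prey: 0+0-0=0; pred: 80+0-16=64
Step 9: prey: 0+0-0=0; pred: 64+0-12=52
Max prey = 84 at step 2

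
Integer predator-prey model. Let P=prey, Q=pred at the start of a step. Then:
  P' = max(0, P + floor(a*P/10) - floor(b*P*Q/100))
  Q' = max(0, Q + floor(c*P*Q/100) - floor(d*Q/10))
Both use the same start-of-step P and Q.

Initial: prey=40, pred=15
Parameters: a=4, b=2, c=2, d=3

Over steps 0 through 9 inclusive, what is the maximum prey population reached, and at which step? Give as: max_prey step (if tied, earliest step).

Answer: 44 1

Derivation:
Step 1: prey: 40+16-12=44; pred: 15+12-4=23
Step 2: prey: 44+17-20=41; pred: 23+20-6=37
Step 3: prey: 41+16-30=27; pred: 37+30-11=56
Step 4: prey: 27+10-30=7; pred: 56+30-16=70
Step 5: prey: 7+2-9=0; pred: 70+9-21=58
Step 6: prey: 0+0-0=0; pred: 58+0-17=41
Step 7: prey: 0+0-0=0; pred: 41+0-12=29
Step 8: prey: 0+0-0=0; pred: 29+0-8=21
Step 9: prey: 0+0-0=0; pred: 21+0-6=15
Max prey = 44 at step 1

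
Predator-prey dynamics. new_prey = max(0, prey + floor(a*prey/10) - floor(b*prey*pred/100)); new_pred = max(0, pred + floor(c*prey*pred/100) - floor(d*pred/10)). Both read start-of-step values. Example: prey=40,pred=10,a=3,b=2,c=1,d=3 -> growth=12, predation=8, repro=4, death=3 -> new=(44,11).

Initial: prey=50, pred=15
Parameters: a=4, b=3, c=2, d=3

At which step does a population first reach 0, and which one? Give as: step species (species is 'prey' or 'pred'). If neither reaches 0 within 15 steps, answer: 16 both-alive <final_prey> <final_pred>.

Answer: 4 prey

Derivation:
Step 1: prey: 50+20-22=48; pred: 15+15-4=26
Step 2: prey: 48+19-37=30; pred: 26+24-7=43
Step 3: prey: 30+12-38=4; pred: 43+25-12=56
Step 4: prey: 4+1-6=0; pred: 56+4-16=44
First extinction: prey at step 4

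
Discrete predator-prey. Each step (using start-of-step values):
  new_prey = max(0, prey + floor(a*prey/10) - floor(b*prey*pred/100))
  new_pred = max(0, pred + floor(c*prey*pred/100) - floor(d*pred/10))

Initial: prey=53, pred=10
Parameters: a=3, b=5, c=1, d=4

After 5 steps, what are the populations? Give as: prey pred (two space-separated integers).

Step 1: prey: 53+15-26=42; pred: 10+5-4=11
Step 2: prey: 42+12-23=31; pred: 11+4-4=11
Step 3: prey: 31+9-17=23; pred: 11+3-4=10
Step 4: prey: 23+6-11=18; pred: 10+2-4=8
Step 5: prey: 18+5-7=16; pred: 8+1-3=6

Answer: 16 6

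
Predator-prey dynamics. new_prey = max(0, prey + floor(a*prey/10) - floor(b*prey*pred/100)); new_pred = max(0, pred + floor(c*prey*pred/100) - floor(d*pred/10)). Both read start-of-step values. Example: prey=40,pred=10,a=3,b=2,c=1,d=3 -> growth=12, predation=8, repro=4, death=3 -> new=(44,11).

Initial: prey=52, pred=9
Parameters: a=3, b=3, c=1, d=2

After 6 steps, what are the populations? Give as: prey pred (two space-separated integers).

Step 1: prey: 52+15-14=53; pred: 9+4-1=12
Step 2: prey: 53+15-19=49; pred: 12+6-2=16
Step 3: prey: 49+14-23=40; pred: 16+7-3=20
Step 4: prey: 40+12-24=28; pred: 20+8-4=24
Step 5: prey: 28+8-20=16; pred: 24+6-4=26
Step 6: prey: 16+4-12=8; pred: 26+4-5=25

Answer: 8 25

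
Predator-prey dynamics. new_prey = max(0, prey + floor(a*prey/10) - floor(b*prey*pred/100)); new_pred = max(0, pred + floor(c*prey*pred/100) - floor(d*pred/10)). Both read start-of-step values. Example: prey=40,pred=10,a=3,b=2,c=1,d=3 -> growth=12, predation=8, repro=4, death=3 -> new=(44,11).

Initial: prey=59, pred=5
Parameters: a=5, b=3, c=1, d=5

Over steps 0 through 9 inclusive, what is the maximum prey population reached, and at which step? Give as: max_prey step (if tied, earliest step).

Answer: 164 4

Derivation:
Step 1: prey: 59+29-8=80; pred: 5+2-2=5
Step 2: prey: 80+40-12=108; pred: 5+4-2=7
Step 3: prey: 108+54-22=140; pred: 7+7-3=11
Step 4: prey: 140+70-46=164; pred: 11+15-5=21
Step 5: prey: 164+82-103=143; pred: 21+34-10=45
Step 6: prey: 143+71-193=21; pred: 45+64-22=87
Step 7: prey: 21+10-54=0; pred: 87+18-43=62
Step 8: prey: 0+0-0=0; pred: 62+0-31=31
Step 9: prey: 0+0-0=0; pred: 31+0-15=16
Max prey = 164 at step 4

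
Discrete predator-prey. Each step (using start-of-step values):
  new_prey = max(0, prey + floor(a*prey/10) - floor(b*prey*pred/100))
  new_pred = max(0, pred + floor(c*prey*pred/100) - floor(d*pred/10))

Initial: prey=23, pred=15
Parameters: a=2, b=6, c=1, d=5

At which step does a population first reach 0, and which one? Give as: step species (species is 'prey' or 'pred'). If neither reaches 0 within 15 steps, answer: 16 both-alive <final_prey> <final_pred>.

Step 1: prey: 23+4-20=7; pred: 15+3-7=11
Step 2: prey: 7+1-4=4; pred: 11+0-5=6
Step 3: prey: 4+0-1=3; pred: 6+0-3=3
Step 4: prey: 3+0-0=3; pred: 3+0-1=2
Step 5: prey: 3+0-0=3; pred: 2+0-1=1
Step 6: prey: 3+0-0=3; pred: 1+0-0=1
Steps 7-15: state stable at prey=3, pred=1 (no change)
No extinction within 15 steps

Answer: 16 both-alive 3 1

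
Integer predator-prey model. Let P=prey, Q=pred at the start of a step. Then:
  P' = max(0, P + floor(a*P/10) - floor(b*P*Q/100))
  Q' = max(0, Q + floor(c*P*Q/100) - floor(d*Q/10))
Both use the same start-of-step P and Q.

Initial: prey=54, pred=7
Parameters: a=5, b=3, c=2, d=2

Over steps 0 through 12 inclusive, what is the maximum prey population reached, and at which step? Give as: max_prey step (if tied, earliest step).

Step 1: prey: 54+27-11=70; pred: 7+7-1=13
Step 2: prey: 70+35-27=78; pred: 13+18-2=29
Step 3: prey: 78+39-67=50; pred: 29+45-5=69
Step 4: prey: 50+25-103=0; pred: 69+69-13=125
Step 5: prey: 0+0-0=0; pred: 125+0-25=100
Step 6: prey: 0+0-0=0; pred: 100+0-20=80
Step 7: prey: 0+0-0=0; pred: 80+0-16=64
Step 8: prey: 0+0-0=0; pred: 64+0-12=52
Step 9: prey: 0+0-0=0; pred: 52+0-10=42
Step 10: prey: 0+0-0=0; pred: 42+0-8=34
Step 11: prey: 0+0-0=0; pred: 34+0-6=28
Step 12: prey: 0+0-0=0; pred: 28+0-5=23
Max prey = 78 at step 2

Answer: 78 2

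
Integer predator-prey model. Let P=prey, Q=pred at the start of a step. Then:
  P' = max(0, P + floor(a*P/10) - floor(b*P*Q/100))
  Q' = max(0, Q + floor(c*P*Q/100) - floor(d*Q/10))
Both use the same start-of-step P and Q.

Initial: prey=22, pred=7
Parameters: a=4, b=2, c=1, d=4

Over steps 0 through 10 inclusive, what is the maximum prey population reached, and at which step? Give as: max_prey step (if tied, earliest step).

Step 1: prey: 22+8-3=27; pred: 7+1-2=6
Step 2: prey: 27+10-3=34; pred: 6+1-2=5
Step 3: prey: 34+13-3=44; pred: 5+1-2=4
Step 4: prey: 44+17-3=58; pred: 4+1-1=4
Step 5: prey: 58+23-4=77; pred: 4+2-1=5
Step 6: prey: 77+30-7=100; pred: 5+3-2=6
Step 7: prey: 100+40-12=128; pred: 6+6-2=10
Step 8: prey: 128+51-25=154; pred: 10+12-4=18
Step 9: prey: 154+61-55=160; pred: 18+27-7=38
Step 10: prey: 160+64-121=103; pred: 38+60-15=83
Max prey = 160 at step 9

Answer: 160 9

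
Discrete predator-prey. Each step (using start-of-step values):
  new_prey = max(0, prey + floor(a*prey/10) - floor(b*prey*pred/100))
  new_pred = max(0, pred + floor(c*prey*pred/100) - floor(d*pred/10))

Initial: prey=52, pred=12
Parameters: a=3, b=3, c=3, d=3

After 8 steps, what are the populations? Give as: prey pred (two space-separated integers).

Step 1: prey: 52+15-18=49; pred: 12+18-3=27
Step 2: prey: 49+14-39=24; pred: 27+39-8=58
Step 3: prey: 24+7-41=0; pred: 58+41-17=82
Step 4: prey: 0+0-0=0; pred: 82+0-24=58
Step 5: prey: 0+0-0=0; pred: 58+0-17=41
Step 6: prey: 0+0-0=0; pred: 41+0-12=29
Step 7: prey: 0+0-0=0; pred: 29+0-8=21
Step 8: prey: 0+0-0=0; pred: 21+0-6=15

Answer: 0 15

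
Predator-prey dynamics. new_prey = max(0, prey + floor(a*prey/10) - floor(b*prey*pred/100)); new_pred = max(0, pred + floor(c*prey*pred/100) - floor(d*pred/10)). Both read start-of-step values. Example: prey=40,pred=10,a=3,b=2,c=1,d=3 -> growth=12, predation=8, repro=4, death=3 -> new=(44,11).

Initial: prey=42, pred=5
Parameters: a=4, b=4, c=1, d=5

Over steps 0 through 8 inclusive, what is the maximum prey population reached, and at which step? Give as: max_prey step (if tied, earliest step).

Step 1: prey: 42+16-8=50; pred: 5+2-2=5
Step 2: prey: 50+20-10=60; pred: 5+2-2=5
Step 3: prey: 60+24-12=72; pred: 5+3-2=6
Step 4: prey: 72+28-17=83; pred: 6+4-3=7
Step 5: prey: 83+33-23=93; pred: 7+5-3=9
Step 6: prey: 93+37-33=97; pred: 9+8-4=13
Step 7: prey: 97+38-50=85; pred: 13+12-6=19
Step 8: prey: 85+34-64=55; pred: 19+16-9=26
Max prey = 97 at step 6

Answer: 97 6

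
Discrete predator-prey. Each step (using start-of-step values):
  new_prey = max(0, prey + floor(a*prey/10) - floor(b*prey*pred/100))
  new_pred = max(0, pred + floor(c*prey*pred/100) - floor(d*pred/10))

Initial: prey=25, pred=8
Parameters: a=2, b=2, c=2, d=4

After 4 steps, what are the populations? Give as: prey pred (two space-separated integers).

Step 1: prey: 25+5-4=26; pred: 8+4-3=9
Step 2: prey: 26+5-4=27; pred: 9+4-3=10
Step 3: prey: 27+5-5=27; pred: 10+5-4=11
Step 4: prey: 27+5-5=27; pred: 11+5-4=12

Answer: 27 12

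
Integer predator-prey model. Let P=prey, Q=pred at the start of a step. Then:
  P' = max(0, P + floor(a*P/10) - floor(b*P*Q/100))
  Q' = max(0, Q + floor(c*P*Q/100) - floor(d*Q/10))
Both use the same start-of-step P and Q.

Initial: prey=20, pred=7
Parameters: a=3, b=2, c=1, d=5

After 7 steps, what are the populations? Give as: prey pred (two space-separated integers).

Answer: 81 3

Derivation:
Step 1: prey: 20+6-2=24; pred: 7+1-3=5
Step 2: prey: 24+7-2=29; pred: 5+1-2=4
Step 3: prey: 29+8-2=35; pred: 4+1-2=3
Step 4: prey: 35+10-2=43; pred: 3+1-1=3
Step 5: prey: 43+12-2=53; pred: 3+1-1=3
Step 6: prey: 53+15-3=65; pred: 3+1-1=3
Step 7: prey: 65+19-3=81; pred: 3+1-1=3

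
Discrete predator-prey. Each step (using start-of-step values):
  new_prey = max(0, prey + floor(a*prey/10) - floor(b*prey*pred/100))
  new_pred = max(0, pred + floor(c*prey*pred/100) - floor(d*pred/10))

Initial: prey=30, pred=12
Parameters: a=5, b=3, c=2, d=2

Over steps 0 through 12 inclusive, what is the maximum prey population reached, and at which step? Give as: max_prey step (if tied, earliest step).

Answer: 35 1

Derivation:
Step 1: prey: 30+15-10=35; pred: 12+7-2=17
Step 2: prey: 35+17-17=35; pred: 17+11-3=25
Step 3: prey: 35+17-26=26; pred: 25+17-5=37
Step 4: prey: 26+13-28=11; pred: 37+19-7=49
Step 5: prey: 11+5-16=0; pred: 49+10-9=50
Step 6: prey: 0+0-0=0; pred: 50+0-10=40
Step 7: prey: 0+0-0=0; pred: 40+0-8=32
Step 8: prey: 0+0-0=0; pred: 32+0-6=26
Step 9: prey: 0+0-0=0; pred: 26+0-5=21
Step 10: prey: 0+0-0=0; pred: 21+0-4=17
Step 11: prey: 0+0-0=0; pred: 17+0-3=14
Step 12: prey: 0+0-0=0; pred: 14+0-2=12
Max prey = 35 at step 1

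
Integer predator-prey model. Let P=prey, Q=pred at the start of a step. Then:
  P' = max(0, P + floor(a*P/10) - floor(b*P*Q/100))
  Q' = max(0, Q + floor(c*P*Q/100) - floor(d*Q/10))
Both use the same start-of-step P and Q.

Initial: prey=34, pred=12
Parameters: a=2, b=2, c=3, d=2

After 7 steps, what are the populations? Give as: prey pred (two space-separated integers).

Step 1: prey: 34+6-8=32; pred: 12+12-2=22
Step 2: prey: 32+6-14=24; pred: 22+21-4=39
Step 3: prey: 24+4-18=10; pred: 39+28-7=60
Step 4: prey: 10+2-12=0; pred: 60+18-12=66
Step 5: prey: 0+0-0=0; pred: 66+0-13=53
Step 6: prey: 0+0-0=0; pred: 53+0-10=43
Step 7: prey: 0+0-0=0; pred: 43+0-8=35

Answer: 0 35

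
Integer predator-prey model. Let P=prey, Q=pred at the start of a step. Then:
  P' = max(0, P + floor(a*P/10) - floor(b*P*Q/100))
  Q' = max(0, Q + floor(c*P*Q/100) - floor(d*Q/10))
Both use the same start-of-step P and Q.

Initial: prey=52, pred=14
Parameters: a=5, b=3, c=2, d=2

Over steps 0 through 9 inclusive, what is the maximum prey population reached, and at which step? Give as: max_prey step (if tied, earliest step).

Answer: 57 1

Derivation:
Step 1: prey: 52+26-21=57; pred: 14+14-2=26
Step 2: prey: 57+28-44=41; pred: 26+29-5=50
Step 3: prey: 41+20-61=0; pred: 50+41-10=81
Step 4: prey: 0+0-0=0; pred: 81+0-16=65
Step 5: prey: 0+0-0=0; pred: 65+0-13=52
Step 6: prey: 0+0-0=0; pred: 52+0-10=42
Step 7: prey: 0+0-0=0; pred: 42+0-8=34
Step 8: prey: 0+0-0=0; pred: 34+0-6=28
Step 9: prey: 0+0-0=0; pred: 28+0-5=23
Max prey = 57 at step 1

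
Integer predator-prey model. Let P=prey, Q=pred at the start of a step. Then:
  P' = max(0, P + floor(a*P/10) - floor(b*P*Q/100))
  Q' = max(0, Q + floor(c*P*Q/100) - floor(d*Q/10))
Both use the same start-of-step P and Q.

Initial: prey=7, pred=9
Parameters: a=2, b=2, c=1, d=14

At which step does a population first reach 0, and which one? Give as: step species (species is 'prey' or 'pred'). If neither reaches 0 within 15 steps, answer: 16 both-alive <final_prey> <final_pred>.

Step 1: prey: 7+1-1=7; pred: 9+0-12=0
First extinction: pred at step 1

Answer: 1 pred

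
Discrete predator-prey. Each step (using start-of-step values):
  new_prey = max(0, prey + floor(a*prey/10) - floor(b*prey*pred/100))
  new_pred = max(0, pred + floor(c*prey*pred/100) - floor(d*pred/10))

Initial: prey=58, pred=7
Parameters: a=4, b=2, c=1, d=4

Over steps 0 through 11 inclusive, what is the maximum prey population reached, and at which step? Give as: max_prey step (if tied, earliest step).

Step 1: prey: 58+23-8=73; pred: 7+4-2=9
Step 2: prey: 73+29-13=89; pred: 9+6-3=12
Step 3: prey: 89+35-21=103; pred: 12+10-4=18
Step 4: prey: 103+41-37=107; pred: 18+18-7=29
Step 5: prey: 107+42-62=87; pred: 29+31-11=49
Step 6: prey: 87+34-85=36; pred: 49+42-19=72
Step 7: prey: 36+14-51=0; pred: 72+25-28=69
Step 8: prey: 0+0-0=0; pred: 69+0-27=42
Step 9: prey: 0+0-0=0; pred: 42+0-16=26
Step 10: prey: 0+0-0=0; pred: 26+0-10=16
Step 11: prey: 0+0-0=0; pred: 16+0-6=10
Max prey = 107 at step 4

Answer: 107 4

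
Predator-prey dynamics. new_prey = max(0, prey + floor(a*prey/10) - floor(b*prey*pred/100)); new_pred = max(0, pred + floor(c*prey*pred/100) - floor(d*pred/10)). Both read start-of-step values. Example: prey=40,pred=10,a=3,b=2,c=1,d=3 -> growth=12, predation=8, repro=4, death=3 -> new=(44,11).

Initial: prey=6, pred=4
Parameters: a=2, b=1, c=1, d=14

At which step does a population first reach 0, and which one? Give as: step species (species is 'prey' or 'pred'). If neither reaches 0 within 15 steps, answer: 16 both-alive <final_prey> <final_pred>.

Answer: 1 pred

Derivation:
Step 1: prey: 6+1-0=7; pred: 4+0-5=0
First extinction: pred at step 1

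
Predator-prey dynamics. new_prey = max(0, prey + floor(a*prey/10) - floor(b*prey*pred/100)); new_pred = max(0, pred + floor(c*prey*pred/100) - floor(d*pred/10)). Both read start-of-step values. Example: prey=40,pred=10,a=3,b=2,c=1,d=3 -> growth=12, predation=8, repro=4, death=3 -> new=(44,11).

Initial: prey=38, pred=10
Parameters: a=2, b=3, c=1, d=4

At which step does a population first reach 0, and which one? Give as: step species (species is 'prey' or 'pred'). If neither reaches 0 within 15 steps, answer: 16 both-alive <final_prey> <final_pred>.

Step 1: prey: 38+7-11=34; pred: 10+3-4=9
Step 2: prey: 34+6-9=31; pred: 9+3-3=9
Step 3: prey: 31+6-8=29; pred: 9+2-3=8
Step 4: prey: 29+5-6=28; pred: 8+2-3=7
Step 5: prey: 28+5-5=28; pred: 7+1-2=6
Step 6: prey: 28+5-5=28; pred: 6+1-2=5
Step 7: prey: 28+5-4=29; pred: 5+1-2=4
Step 8: prey: 29+5-3=31; pred: 4+1-1=4
Step 9: prey: 31+6-3=34; pred: 4+1-1=4
Step 10: prey: 34+6-4=36; pred: 4+1-1=4
Step 11: prey: 36+7-4=39; pred: 4+1-1=4
Step 12: prey: 39+7-4=42; pred: 4+1-1=4
Step 13: prey: 42+8-5=45; pred: 4+1-1=4
Step 14: prey: 45+9-5=49; pred: 4+1-1=4
Step 15: prey: 49+9-5=53; pred: 4+1-1=4
No extinction within 15 steps

Answer: 16 both-alive 53 4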